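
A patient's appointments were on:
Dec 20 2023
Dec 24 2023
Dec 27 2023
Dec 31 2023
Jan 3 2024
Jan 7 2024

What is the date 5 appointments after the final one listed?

Every event lands on a Wednesday or Sunday (gaps cycle 4, 3, 4, 3, 4).
So the schedule is: every Wednesday and Sunday.
Next Wednesday: Jan 10 2024.
Next Sunday: Jan 14 2024.
The following Wednesday is Jan 17 2024.
The following Sunday is Jan 21 2024.
Next Wednesday: Jan 24 2024.

Jan 24 2024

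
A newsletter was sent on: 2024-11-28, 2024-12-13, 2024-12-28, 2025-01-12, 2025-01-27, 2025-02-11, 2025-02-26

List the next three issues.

Every event comes 15 days after the last (15, 15, 15, 15, 15, 15).
2025-02-26 + 15 days = 2025-03-13.
2025-03-13 + 15 days = 2025-03-28.
2025-03-28 + 15 days = 2025-04-12.

2025-03-13, 2025-03-28, 2025-04-12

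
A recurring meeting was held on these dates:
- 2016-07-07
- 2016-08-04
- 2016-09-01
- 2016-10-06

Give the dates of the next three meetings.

2016-11-03, 2016-12-01, 2017-01-05

These are Thursdays at 28- or 35-day spacing (28, 28, 35).
The pattern: 1st Thursday of the month.
November 2016 — 1st Thursday is 2016-11-03.
1st Thursday of December 2016: 2016-12-01.
January 2017 — 1st Thursday is 2017-01-05.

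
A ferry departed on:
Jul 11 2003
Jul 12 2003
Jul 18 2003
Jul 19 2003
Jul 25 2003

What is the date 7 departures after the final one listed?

Every event lands on a Friday or Saturday (gaps cycle 1, 6, 1, 6).
So the schedule is: every Friday and Saturday.
Next Saturday: Jul 26 2003.
The following Friday is Aug 1 2003.
The following Saturday is Aug 2 2003.
The following Friday is Aug 8 2003.
Next Saturday: Aug 9 2003.
Next Friday: Aug 15 2003.
The following Saturday is Aug 16 2003.

Aug 16 2003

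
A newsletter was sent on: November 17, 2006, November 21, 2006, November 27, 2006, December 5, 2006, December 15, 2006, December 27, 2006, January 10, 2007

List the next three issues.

The spacing grows by 2 each time: 4, 6, 8, 10, 12, 14 days.
Next gap: 16 days. January 10, 2007 + 16 days = January 26, 2007.
Next gap: 18 days. January 26, 2007 + 18 days = February 13, 2007.
Next gap: 20 days. February 13, 2007 + 20 days = March 5, 2007.

January 26, 2007; February 13, 2007; March 5, 2007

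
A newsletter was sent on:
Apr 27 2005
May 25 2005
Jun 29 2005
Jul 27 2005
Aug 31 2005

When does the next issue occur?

Every date is a Wednesday; gaps 28, 35, 28, 35 days.
Each is the last Wednesday of its month (at least one falls on the 29th or later, ruling out '4th Wednesday').
Last Wednesday of September 2005: Sep 28 2005.

Sep 28 2005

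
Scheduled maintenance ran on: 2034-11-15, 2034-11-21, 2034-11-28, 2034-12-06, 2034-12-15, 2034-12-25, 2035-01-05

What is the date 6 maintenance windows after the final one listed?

2035-04-02

Gaps: 6, 7, 8, 9, 10, 11 days — each gap is 1 larger than the previous one.
Next gap: 12 days. 2035-01-05 + 12 days = 2035-01-17.
Next gap: 13 days. 2035-01-17 + 13 days = 2035-01-30.
Next gap: 14 days. 2035-01-30 + 14 days = 2035-02-13.
Next gap: 15 days. 2035-02-13 + 15 days = 2035-02-28.
Next gap: 16 days. 2035-02-28 + 16 days = 2035-03-16.
Next gap: 17 days. 2035-03-16 + 17 days = 2035-04-02.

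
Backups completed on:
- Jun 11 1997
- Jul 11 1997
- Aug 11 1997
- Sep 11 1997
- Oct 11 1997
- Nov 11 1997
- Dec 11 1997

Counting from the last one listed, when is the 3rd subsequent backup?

Mar 11 1998

Each date is the 11th; the gaps (30, 31, 31, 30, 31, 30) track the month lengths.
The rule is the 11th of each month.
Next: January 1998 → Jan 11 1998.
Next: February 1998 → Feb 11 1998.
March 1998: Mar 11 1998.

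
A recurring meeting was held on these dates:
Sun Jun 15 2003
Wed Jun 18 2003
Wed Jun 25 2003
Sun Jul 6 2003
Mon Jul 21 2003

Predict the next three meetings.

Sat Aug 9 2003, Mon Sep 1 2003, Sun Sep 28 2003

Intervals are 3, 7, 11, 15 days — an arithmetic progression with common difference 4.
Next gap: 19 days. Mon Jul 21 2003 + 19 days = Sat Aug 9 2003.
Next gap: 23 days. Sat Aug 9 2003 + 23 days = Mon Sep 1 2003.
Next gap: 27 days. Mon Sep 1 2003 + 27 days = Sun Sep 28 2003.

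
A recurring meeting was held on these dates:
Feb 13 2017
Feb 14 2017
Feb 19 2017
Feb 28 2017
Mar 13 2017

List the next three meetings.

Mar 30 2017, Apr 20 2017, May 15 2017

Gaps: 1, 5, 9, 13 days — each gap is 4 larger than the previous one.
Next gap: 17 days. Mar 13 2017 + 17 days = Mar 30 2017.
Next gap: 21 days. Mar 30 2017 + 21 days = Apr 20 2017.
Next gap: 25 days. Apr 20 2017 + 25 days = May 15 2017.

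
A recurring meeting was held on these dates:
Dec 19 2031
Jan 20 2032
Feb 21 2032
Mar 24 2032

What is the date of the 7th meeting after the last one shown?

Nov 3 2032

Every event comes 32 days after the last (32, 32, 32).
Mar 24 2032 + 32 days = Apr 25 2032.
Apr 25 2032 + 32 days = May 27 2032.
May 27 2032 + 32 days = Jun 28 2032.
Jun 28 2032 + 32 days = Jul 30 2032.
Jul 30 2032 + 32 days = Aug 31 2032.
Aug 31 2032 + 32 days = Oct 2 2032.
Oct 2 2032 + 32 days = Nov 3 2032.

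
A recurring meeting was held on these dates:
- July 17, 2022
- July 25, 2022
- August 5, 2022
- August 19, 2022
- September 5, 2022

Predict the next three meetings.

Gaps: 8, 11, 14, 17 days — each gap is 3 larger than the previous one.
Next gap: 20 days. September 5, 2022 + 20 days = September 25, 2022.
Next gap: 23 days. September 25, 2022 + 23 days = October 18, 2022.
Next gap: 26 days. October 18, 2022 + 26 days = November 13, 2022.

September 25, 2022; October 18, 2022; November 13, 2022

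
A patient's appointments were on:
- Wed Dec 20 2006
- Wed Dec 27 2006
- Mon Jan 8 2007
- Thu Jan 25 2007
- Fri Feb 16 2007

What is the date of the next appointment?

Intervals are 7, 12, 17, 22 days — an arithmetic progression with common difference 5.
Next gap: 27 days. Fri Feb 16 2007 + 27 days = Thu Mar 15 2007.

Thu Mar 15 2007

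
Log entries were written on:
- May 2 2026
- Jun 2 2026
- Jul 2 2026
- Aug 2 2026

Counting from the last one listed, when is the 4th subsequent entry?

Dec 2 2026

Gaps: 31, 30, 31 days — not constant. Every event is on the 2nd of the month.
Pattern: the 2nd of each month.
Next: September 2026 → Sep 2 2026.
October 2026: Oct 2 2026.
November 2026: Nov 2 2026.
December 2026: Dec 2 2026.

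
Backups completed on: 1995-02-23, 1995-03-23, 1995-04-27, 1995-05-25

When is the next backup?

1995-06-22

Gaps: 28, 35, 28 days — a mix of 28 and 35. Every date is a Thursday.
Each is the 4th Thursday of its month.
June 1995 — 4th Thursday is 1995-06-22.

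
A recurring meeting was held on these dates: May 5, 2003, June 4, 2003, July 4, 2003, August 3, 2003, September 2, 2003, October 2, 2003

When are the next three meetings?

The spacing is 30, 30, 30, 30, 30 days — always 30 days.
October 2, 2003 + 30 days = November 1, 2003.
November 1, 2003 + 30 days = December 1, 2003.
December 1, 2003 + 30 days = December 31, 2003.

November 1, 2003; December 1, 2003; December 31, 2003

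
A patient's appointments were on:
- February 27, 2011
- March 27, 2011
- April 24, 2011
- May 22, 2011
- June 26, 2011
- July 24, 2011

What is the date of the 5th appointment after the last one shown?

All dates are Sundays, 28, 28, 28, 35, 28 days apart.
Specifically, the 4th Sunday of each month.
August 2011 — 4th Sunday is August 28, 2011.
4th Sunday of September 2011: September 25, 2011.
October 2011 — 4th Sunday is October 23, 2011.
November 2011 — 4th Sunday is November 27, 2011.
4th Sunday of December 2011: December 25, 2011.

December 25, 2011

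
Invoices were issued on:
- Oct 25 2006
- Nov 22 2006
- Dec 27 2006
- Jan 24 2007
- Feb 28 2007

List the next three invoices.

These are Wednesdays at 28- or 35-day spacing (28, 35, 28, 35).
The pattern: 4th Wednesday of the month.
4th Wednesday of March 2007: Mar 28 2007.
April 2007 — 4th Wednesday is Apr 25 2007.
May 2007 — 4th Wednesday is May 23 2007.

Mar 28 2007, Apr 25 2007, May 23 2007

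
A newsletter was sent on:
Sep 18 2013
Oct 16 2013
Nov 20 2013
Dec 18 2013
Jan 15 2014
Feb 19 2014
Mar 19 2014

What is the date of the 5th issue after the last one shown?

Aug 20 2014

All dates are Wednesdays, 28, 35, 28, 28, 35, 28 days apart.
Specifically, the 3rd Wednesday of each month.
April 2014 — 3rd Wednesday is Apr 16 2014.
3rd Wednesday of May 2014: May 21 2014.
3rd Wednesday of June 2014: Jun 18 2014.
3rd Wednesday of July 2014: Jul 16 2014.
3rd Wednesday of August 2014: Aug 20 2014.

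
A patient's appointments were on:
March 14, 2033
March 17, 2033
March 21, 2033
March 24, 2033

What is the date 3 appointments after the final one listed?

The gap pattern 3, 4, 3 repeats every 2 events.
These are the Mondays and Thursdays of each week.
The following Monday is March 28, 2033.
Next Thursday: March 31, 2033.
The following Monday is April 4, 2033.

April 4, 2033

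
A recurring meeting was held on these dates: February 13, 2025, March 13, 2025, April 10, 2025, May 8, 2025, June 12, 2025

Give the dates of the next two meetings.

July 10, 2025; August 14, 2025

These are Thursdays at 28- or 35-day spacing (28, 28, 28, 35).
The pattern: 2nd Thursday of the month.
July 2025 — 2nd Thursday is July 10, 2025.
August 2025 — 2nd Thursday is August 14, 2025.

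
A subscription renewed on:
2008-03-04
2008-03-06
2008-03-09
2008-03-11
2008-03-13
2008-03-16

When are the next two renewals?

2008-03-18, 2008-03-20

Gaps: 2, 3, 2, 2, 3 days — not constant, but cyclic with period 3.
The events fall on every Tuesday, Thursday and Sunday.
The following Tuesday is 2008-03-18.
The following Thursday is 2008-03-20.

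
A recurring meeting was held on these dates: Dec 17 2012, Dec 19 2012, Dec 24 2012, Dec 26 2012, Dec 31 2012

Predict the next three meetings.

Gaps: 2, 5, 2, 5 days — not constant, but cyclic with period 2.
The events fall on every Monday and Wednesday.
Next Wednesday: Jan 2 2013.
The following Monday is Jan 7 2013.
The following Wednesday is Jan 9 2013.

Jan 2 2013, Jan 7 2013, Jan 9 2013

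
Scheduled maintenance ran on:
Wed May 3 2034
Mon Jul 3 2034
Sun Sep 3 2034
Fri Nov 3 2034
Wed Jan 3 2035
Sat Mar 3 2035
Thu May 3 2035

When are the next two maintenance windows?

Tue Jul 3 2035, Mon Sep 3 2035

Each date is the 3rd; the gaps (61, 62, 61, 61, 59, 61) track the month lengths.
The rule is the 3rd of every 2 months.
July 2035: Tue Jul 3 2035.
September 2035: Mon Sep 3 2035.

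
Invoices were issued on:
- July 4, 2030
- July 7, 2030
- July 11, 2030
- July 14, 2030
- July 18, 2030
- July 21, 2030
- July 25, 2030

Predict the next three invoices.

Every event lands on a Thursday or Sunday (gaps cycle 3, 4, 3, 4, 3, 4).
So the schedule is: every Thursday and Sunday.
The following Sunday is July 28, 2030.
Next Thursday: August 1, 2030.
Next Sunday: August 4, 2030.

July 28, 2030; August 1, 2030; August 4, 2030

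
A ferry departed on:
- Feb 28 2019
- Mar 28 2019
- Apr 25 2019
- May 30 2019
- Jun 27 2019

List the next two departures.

Jul 25 2019, Aug 29 2019

All Thursdays; the gaps (28, 28, 35, 28) vary with month length.
This is the last Thursday of each month.
July 2019 ends with Thursday Jul 25 2019.
Last Thursday of August 2019: Aug 29 2019.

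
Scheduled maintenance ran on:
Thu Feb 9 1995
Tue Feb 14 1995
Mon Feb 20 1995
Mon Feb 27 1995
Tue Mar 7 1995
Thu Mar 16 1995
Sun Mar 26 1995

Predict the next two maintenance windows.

Thu Apr 6 1995, Tue Apr 18 1995

The spacing grows by 1 each time: 5, 6, 7, 8, 9, 10 days.
Next gap: 11 days. Sun Mar 26 1995 + 11 days = Thu Apr 6 1995.
Next gap: 12 days. Thu Apr 6 1995 + 12 days = Tue Apr 18 1995.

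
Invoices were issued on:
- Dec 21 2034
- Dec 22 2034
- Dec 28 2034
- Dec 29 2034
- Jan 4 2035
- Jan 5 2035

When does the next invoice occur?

Jan 11 2035

Every event lands on a Thursday or Friday (gaps cycle 1, 6, 1, 6, 1).
So the schedule is: every Thursday and Friday.
Next Thursday: Jan 11 2035.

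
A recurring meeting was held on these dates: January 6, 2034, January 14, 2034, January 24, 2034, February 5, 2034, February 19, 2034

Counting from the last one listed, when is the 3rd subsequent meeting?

April 14, 2034

Gaps: 8, 10, 12, 14 days — each gap is 2 larger than the previous one.
Next gap: 16 days. February 19, 2034 + 16 days = March 7, 2034.
Next gap: 18 days. March 7, 2034 + 18 days = March 25, 2034.
Next gap: 20 days. March 25, 2034 + 20 days = April 14, 2034.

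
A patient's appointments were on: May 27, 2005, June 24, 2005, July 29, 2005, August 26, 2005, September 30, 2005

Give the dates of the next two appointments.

Every date is a Friday; gaps 28, 35, 28, 35 days.
Each is the last Friday of its month (at least one falls on the 29th or later, ruling out '4th Friday').
Last Friday of October 2005: October 28, 2005.
November 2005 ends with Friday November 25, 2005.

October 28, 2005; November 25, 2005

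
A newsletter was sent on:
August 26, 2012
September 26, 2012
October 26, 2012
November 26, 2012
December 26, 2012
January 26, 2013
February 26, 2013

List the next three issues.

March 26, 2013; April 26, 2013; May 26, 2013

The day-of-month is always 26 (31, 30, 31, 30, 31, 31 days between events).
So this recurs on the 26th of each month.
Next: March 2013 → March 26, 2013.
April 2013: April 26, 2013.
Next: May 2013 → May 26, 2013.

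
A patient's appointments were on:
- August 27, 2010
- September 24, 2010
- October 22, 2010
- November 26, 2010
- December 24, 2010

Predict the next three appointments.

January 28, 2011; February 25, 2011; March 25, 2011

Gaps: 28, 28, 35, 28 days — a mix of 28 and 35. Every date is a Friday.
Each is the 4th Friday of its month.
4th Friday of January 2011: January 28, 2011.
February 2011 — 4th Friday is February 25, 2011.
4th Friday of March 2011: March 25, 2011.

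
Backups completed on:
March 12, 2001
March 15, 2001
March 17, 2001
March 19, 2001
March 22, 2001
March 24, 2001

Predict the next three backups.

Every event lands on a Monday or Thursday or Saturday (gaps cycle 3, 2, 2, 3, 2).
So the schedule is: every Monday, Thursday and Saturday.
The following Monday is March 26, 2001.
The following Thursday is March 29, 2001.
The following Saturday is March 31, 2001.

March 26, 2001; March 29, 2001; March 31, 2001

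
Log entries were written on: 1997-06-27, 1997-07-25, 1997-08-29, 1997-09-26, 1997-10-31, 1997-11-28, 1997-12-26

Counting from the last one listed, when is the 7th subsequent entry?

Every date is a Friday; gaps 28, 35, 28, 35, 28, 28 days.
Each is the last Friday of its month (at least one falls on the 29th or later, ruling out '4th Friday').
January 1998 ends with Friday 1998-01-30.
February 1998 ends with Friday 1998-02-27.
March 1998 ends with Friday 1998-03-27.
Last Friday of April 1998: 1998-04-24.
Last Friday of May 1998: 1998-05-29.
Last Friday of June 1998: 1998-06-26.
July 1998 ends with Friday 1998-07-31.

1998-07-31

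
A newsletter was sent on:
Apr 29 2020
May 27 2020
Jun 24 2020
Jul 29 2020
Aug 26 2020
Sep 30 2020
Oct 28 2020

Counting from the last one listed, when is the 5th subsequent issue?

Every date is a Wednesday; gaps 28, 28, 35, 28, 35, 28 days.
Each is the last Wednesday of its month (at least one falls on the 29th or later, ruling out '4th Wednesday').
Last Wednesday of November 2020: Nov 25 2020.
Last Wednesday of December 2020: Dec 30 2020.
Last Wednesday of January 2021: Jan 27 2021.
Last Wednesday of February 2021: Feb 24 2021.
March 2021 ends with Wednesday Mar 31 2021.

Mar 31 2021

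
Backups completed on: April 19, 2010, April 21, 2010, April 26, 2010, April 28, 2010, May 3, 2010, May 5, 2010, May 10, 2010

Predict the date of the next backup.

May 12, 2010

Gaps: 2, 5, 2, 5, 2, 5 days — not constant, but cyclic with period 2.
The events fall on every Monday and Wednesday.
The following Wednesday is May 12, 2010.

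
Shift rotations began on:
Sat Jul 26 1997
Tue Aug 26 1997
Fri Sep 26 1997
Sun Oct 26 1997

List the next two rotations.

Wed Nov 26 1997, Fri Dec 26 1997

The day-of-month is always 26 (31, 31, 30 days between events).
So this recurs on the 26th of each month.
Next: November 1997 → Wed Nov 26 1997.
December 1997: Fri Dec 26 1997.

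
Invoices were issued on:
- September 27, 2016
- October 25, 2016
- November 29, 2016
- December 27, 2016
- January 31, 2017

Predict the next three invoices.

All Tuesdays; the gaps (28, 35, 28, 35) vary with month length.
This is the last Tuesday of each month.
Last Tuesday of February 2017: February 28, 2017.
Last Tuesday of March 2017: March 28, 2017.
April 2017 ends with Tuesday April 25, 2017.

February 28, 2017; March 28, 2017; April 25, 2017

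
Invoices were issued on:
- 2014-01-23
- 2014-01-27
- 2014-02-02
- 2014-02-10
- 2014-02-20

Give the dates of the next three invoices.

2014-03-04, 2014-03-18, 2014-04-03

Intervals are 4, 6, 8, 10 days — an arithmetic progression with common difference 2.
Next gap: 12 days. 2014-02-20 + 12 days = 2014-03-04.
Next gap: 14 days. 2014-03-04 + 14 days = 2014-03-18.
Next gap: 16 days. 2014-03-18 + 16 days = 2014-04-03.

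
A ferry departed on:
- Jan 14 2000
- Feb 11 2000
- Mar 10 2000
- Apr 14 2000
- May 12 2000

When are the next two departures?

All dates are Fridays, 28, 28, 35, 28 days apart.
Specifically, the 2nd Friday of each month.
June 2000 — 2nd Friday is Jun 9 2000.
July 2000 — 2nd Friday is Jul 14 2000.

Jun 9 2000, Jul 14 2000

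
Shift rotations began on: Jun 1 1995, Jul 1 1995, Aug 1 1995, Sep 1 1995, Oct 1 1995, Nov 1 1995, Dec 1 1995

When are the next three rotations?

Jan 1 1996, Feb 1 1996, Mar 1 1996

The day-of-month is always 1 (30, 31, 31, 30, 31, 30 days between events).
So this recurs on the 1st of each month.
January 1996: Jan 1 1996.
Next: February 1996 → Feb 1 1996.
Next: March 1996 → Mar 1 1996.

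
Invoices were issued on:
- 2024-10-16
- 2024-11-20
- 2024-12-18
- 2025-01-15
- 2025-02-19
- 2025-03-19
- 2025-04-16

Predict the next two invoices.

Gaps: 35, 28, 28, 35, 28, 28 days — a mix of 28 and 35. Every date is a Wednesday.
Each is the 3rd Wednesday of its month.
May 2025 — 3rd Wednesday is 2025-05-21.
June 2025 — 3rd Wednesday is 2025-06-18.

2025-05-21, 2025-06-18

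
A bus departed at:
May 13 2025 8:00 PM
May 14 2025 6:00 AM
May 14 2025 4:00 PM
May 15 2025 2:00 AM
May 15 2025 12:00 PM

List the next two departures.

The interval is a steady 10 hours (10, 10, 10, 10).
May 15 2025 12:00 PM + 10 h = May 15 2025 10:00 PM.
May 15 2025 10:00 PM + 10 h = May 16 2025 8:00 AM.

May 15 2025 10:00 PM, May 16 2025 8:00 AM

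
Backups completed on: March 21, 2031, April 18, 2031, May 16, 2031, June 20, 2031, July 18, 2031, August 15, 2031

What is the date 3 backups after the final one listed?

November 21, 2031

Gaps: 28, 28, 35, 28, 28 days — a mix of 28 and 35. Every date is a Friday.
Each is the 3rd Friday of its month.
September 2031 — 3rd Friday is September 19, 2031.
3rd Friday of October 2031: October 17, 2031.
November 2031 — 3rd Friday is November 21, 2031.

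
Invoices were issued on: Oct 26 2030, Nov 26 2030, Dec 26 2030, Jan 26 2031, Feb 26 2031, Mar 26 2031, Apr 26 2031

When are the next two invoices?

May 26 2031, Jun 26 2031

Each date is the 26th; the gaps (31, 30, 31, 31, 28, 31) track the month lengths.
The rule is the 26th of each month.
May 2031: May 26 2031.
June 2031: Jun 26 2031.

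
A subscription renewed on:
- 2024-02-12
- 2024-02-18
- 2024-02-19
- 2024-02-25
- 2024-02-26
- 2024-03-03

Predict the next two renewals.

2024-03-04, 2024-03-10

The gap pattern 6, 1, 6, 1, 6 repeats every 2 events.
These are the Mondays and Sundays of each week.
The following Monday is 2024-03-04.
The following Sunday is 2024-03-10.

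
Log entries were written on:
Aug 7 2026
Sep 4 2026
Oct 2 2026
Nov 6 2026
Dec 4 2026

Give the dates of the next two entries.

Jan 1 2027, Feb 5 2027

All dates are Fridays, 28, 28, 35, 28 days apart.
Specifically, the 1st Friday of each month.
1st Friday of January 2027: Jan 1 2027.
1st Friday of February 2027: Feb 5 2027.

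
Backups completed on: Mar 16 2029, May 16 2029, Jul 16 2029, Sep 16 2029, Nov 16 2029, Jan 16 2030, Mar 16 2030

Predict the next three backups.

Each date is the 16th; the gaps (61, 61, 62, 61, 61, 59) track the month lengths.
The rule is the 16th of every 2 months.
May 2030: May 16 2030.
July 2030: Jul 16 2030.
September 2030: Sep 16 2030.

May 16 2030, Jul 16 2030, Sep 16 2030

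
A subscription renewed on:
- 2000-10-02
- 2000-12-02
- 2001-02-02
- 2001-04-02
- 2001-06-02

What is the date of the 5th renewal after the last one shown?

The day-of-month is always 2 (61, 62, 59, 61 days between events).
So this recurs on the 2nd of every 2 months.
August 2001: 2001-08-02.
October 2001: 2001-10-02.
Next: December 2001 → 2001-12-02.
Next: February 2002 → 2002-02-02.
April 2002: 2002-04-02.

2002-04-02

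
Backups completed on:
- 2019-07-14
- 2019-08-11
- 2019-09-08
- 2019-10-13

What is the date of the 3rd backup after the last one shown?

2020-01-12

All dates are Sundays, 28, 28, 35 days apart.
Specifically, the 2nd Sunday of each month.
2nd Sunday of November 2019: 2019-11-10.
2nd Sunday of December 2019: 2019-12-08.
2nd Sunday of January 2020: 2020-01-12.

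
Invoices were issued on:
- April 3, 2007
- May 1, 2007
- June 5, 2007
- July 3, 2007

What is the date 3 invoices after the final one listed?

All dates are Tuesdays, 28, 35, 28 days apart.
Specifically, the 1st Tuesday of each month.
1st Tuesday of August 2007: August 7, 2007.
September 2007 — 1st Tuesday is September 4, 2007.
October 2007 — 1st Tuesday is October 2, 2007.

October 2, 2007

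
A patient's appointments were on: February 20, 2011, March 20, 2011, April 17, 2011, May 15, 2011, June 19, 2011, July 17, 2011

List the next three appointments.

These are Sundays at 28- or 35-day spacing (28, 28, 28, 35, 28).
The pattern: 3rd Sunday of the month.
August 2011 — 3rd Sunday is August 21, 2011.
3rd Sunday of September 2011: September 18, 2011.
3rd Sunday of October 2011: October 16, 2011.

August 21, 2011; September 18, 2011; October 16, 2011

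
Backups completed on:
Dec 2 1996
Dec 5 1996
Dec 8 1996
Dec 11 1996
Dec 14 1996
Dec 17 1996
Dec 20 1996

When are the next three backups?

Dec 23 1996, Dec 26 1996, Dec 29 1996

The spacing is 3, 3, 3, 3, 3, 3 days — always 3 days.
Dec 20 1996 + 3 days = Dec 23 1996.
Dec 23 1996 + 3 days = Dec 26 1996.
Dec 26 1996 + 3 days = Dec 29 1996.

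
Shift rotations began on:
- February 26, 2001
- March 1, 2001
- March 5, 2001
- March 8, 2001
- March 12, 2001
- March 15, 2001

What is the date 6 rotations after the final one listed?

April 5, 2001

The gap pattern 3, 4, 3, 4, 3 repeats every 2 events.
These are the Mondays and Thursdays of each week.
Next Monday: March 19, 2001.
Next Thursday: March 22, 2001.
Next Monday: March 26, 2001.
The following Thursday is March 29, 2001.
The following Monday is April 2, 2001.
The following Thursday is April 5, 2001.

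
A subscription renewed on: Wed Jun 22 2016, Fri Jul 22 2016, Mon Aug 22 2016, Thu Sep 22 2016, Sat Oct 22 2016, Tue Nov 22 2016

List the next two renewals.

The day-of-month is always 22 (30, 31, 31, 30, 31 days between events).
So this recurs on the 22nd of each month.
Next: December 2016 → Thu Dec 22 2016.
January 2017: Sun Jan 22 2017.

Thu Dec 22 2016, Sun Jan 22 2017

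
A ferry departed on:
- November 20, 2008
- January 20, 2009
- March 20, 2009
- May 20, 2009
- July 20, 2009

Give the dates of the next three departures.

Each date is the 20th; the gaps (61, 59, 61, 61) track the month lengths.
The rule is the 20th of every 2 months.
Next: September 2009 → September 20, 2009.
Next: November 2009 → November 20, 2009.
Next: January 2010 → January 20, 2010.

September 20, 2009; November 20, 2009; January 20, 2010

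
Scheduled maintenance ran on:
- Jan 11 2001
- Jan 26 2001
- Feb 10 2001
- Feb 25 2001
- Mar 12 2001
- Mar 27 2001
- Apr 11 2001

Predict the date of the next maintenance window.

Apr 26 2001

The spacing is 15, 15, 15, 15, 15, 15 days — always 15 days.
Apr 11 2001 + 15 days = Apr 26 2001.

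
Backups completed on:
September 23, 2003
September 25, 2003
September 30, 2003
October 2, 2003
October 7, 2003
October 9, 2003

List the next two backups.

October 14, 2003; October 16, 2003

Gaps: 2, 5, 2, 5, 2 days — not constant, but cyclic with period 2.
The events fall on every Tuesday and Thursday.
The following Tuesday is October 14, 2003.
The following Thursday is October 16, 2003.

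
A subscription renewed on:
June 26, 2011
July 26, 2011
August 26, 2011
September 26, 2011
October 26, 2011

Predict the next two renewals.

November 26, 2011; December 26, 2011

Gaps: 30, 31, 31, 30 days — not constant. Every event is on the 26th of the month.
Pattern: the 26th of each month.
Next: November 2011 → November 26, 2011.
Next: December 2011 → December 26, 2011.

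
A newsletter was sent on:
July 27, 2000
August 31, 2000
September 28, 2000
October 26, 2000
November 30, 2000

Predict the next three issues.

December 28, 2000; January 25, 2001; February 22, 2001

All Thursdays; the gaps (35, 28, 28, 35) vary with month length.
This is the last Thursday of each month.
December 2000 ends with Thursday December 28, 2000.
Last Thursday of January 2001: January 25, 2001.
February 2001 ends with Thursday February 22, 2001.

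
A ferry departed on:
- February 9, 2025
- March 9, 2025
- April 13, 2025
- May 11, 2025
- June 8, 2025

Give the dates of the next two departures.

Gaps: 28, 35, 28, 28 days — a mix of 28 and 35. Every date is a Sunday.
Each is the 2nd Sunday of its month.
July 2025 — 2nd Sunday is July 13, 2025.
2nd Sunday of August 2025: August 10, 2025.

July 13, 2025; August 10, 2025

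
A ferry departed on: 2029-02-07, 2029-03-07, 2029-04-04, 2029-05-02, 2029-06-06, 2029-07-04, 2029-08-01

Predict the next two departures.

All dates are Wednesdays, 28, 28, 28, 35, 28, 28 days apart.
Specifically, the 1st Wednesday of each month.
1st Wednesday of September 2029: 2029-09-05.
October 2029 — 1st Wednesday is 2029-10-03.

2029-09-05, 2029-10-03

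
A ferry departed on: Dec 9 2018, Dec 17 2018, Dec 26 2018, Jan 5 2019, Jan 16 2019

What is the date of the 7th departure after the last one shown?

Intervals are 8, 9, 10, 11 days — an arithmetic progression with common difference 1.
Next gap: 12 days. Jan 16 2019 + 12 days = Jan 28 2019.
Next gap: 13 days. Jan 28 2019 + 13 days = Feb 10 2019.
Next gap: 14 days. Feb 10 2019 + 14 days = Feb 24 2019.
Next gap: 15 days. Feb 24 2019 + 15 days = Mar 11 2019.
Next gap: 16 days. Mar 11 2019 + 16 days = Mar 27 2019.
Next gap: 17 days. Mar 27 2019 + 17 days = Apr 13 2019.
Next gap: 18 days. Apr 13 2019 + 18 days = May 1 2019.

May 1 2019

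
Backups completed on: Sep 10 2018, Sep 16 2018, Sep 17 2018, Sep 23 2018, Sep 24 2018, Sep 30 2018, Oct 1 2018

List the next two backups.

Oct 7 2018, Oct 8 2018

The gap pattern 6, 1, 6, 1, 6, 1 repeats every 2 events.
These are the Mondays and Sundays of each week.
The following Sunday is Oct 7 2018.
Next Monday: Oct 8 2018.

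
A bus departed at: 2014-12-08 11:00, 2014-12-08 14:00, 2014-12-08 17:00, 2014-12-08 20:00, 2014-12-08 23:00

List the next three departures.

2014-12-09 02:00, 2014-12-09 05:00, 2014-12-09 08:00

The interval is a steady 3 hours (3, 3, 3, 3).
2014-12-08 23:00 + 3 h = 2014-12-09 02:00.
2014-12-09 02:00 + 3 h = 2014-12-09 05:00.
2014-12-09 05:00 + 3 h = 2014-12-09 08:00.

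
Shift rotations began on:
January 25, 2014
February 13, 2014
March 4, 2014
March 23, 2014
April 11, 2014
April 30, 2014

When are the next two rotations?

Gaps between consecutive events: 19, 19, 19, 19, 19 days — a constant 19-day interval.
April 30, 2014 + 19 days = May 19, 2014.
May 19, 2014 + 19 days = June 7, 2014.

May 19, 2014; June 7, 2014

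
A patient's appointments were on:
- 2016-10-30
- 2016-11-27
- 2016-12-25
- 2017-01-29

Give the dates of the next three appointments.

2017-02-26, 2017-03-26, 2017-04-30

These are Sundays with 28, 28, 35-day gaps.
Each is the final Sunday of its month — 2016-10-30 is past the 28th, so '4th Sunday' doesn't fit.
February 2017 ends with Sunday 2017-02-26.
March 2017 ends with Sunday 2017-03-26.
Last Sunday of April 2017: 2017-04-30.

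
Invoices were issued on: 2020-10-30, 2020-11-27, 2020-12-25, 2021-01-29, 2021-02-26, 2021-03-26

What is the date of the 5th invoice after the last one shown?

All Fridays; the gaps (28, 28, 35, 28, 28) vary with month length.
This is the last Friday of each month.
Last Friday of April 2021: 2021-04-30.
Last Friday of May 2021: 2021-05-28.
Last Friday of June 2021: 2021-06-25.
Last Friday of July 2021: 2021-07-30.
Last Friday of August 2021: 2021-08-27.

2021-08-27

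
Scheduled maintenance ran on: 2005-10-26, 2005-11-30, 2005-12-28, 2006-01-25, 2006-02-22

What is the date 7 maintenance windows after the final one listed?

All Wednesdays; the gaps (35, 28, 28, 28) vary with month length.
This is the last Wednesday of each month.
Last Wednesday of March 2006: 2006-03-29.
Last Wednesday of April 2006: 2006-04-26.
May 2006 ends with Wednesday 2006-05-31.
June 2006 ends with Wednesday 2006-06-28.
Last Wednesday of July 2006: 2006-07-26.
August 2006 ends with Wednesday 2006-08-30.
September 2006 ends with Wednesday 2006-09-27.

2006-09-27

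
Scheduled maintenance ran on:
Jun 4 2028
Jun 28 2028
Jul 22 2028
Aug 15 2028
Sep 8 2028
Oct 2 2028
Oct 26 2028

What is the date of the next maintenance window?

Nov 19 2028

Every event comes 24 days after the last (24, 24, 24, 24, 24, 24).
Oct 26 2028 + 24 days = Nov 19 2028.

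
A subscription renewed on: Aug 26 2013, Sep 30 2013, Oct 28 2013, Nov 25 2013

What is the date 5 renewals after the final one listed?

Apr 28 2014

All Mondays; the gaps (35, 28, 28) vary with month length.
This is the last Monday of each month.
Last Monday of December 2013: Dec 30 2013.
January 2014 ends with Monday Jan 27 2014.
February 2014 ends with Monday Feb 24 2014.
Last Monday of March 2014: Mar 31 2014.
April 2014 ends with Monday Apr 28 2014.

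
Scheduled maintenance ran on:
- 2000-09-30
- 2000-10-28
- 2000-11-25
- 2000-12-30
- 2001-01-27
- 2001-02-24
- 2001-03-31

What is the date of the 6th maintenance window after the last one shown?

2001-09-29

All Saturdays; the gaps (28, 28, 35, 28, 28, 35) vary with month length.
This is the last Saturday of each month.
April 2001 ends with Saturday 2001-04-28.
May 2001 ends with Saturday 2001-05-26.
Last Saturday of June 2001: 2001-06-30.
July 2001 ends with Saturday 2001-07-28.
Last Saturday of August 2001: 2001-08-25.
Last Saturday of September 2001: 2001-09-29.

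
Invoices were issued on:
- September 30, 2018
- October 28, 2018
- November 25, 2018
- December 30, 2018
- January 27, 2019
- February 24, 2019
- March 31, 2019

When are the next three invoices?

These are Sundays with 28, 28, 35, 28, 28, 35-day gaps.
Each is the final Sunday of its month — September 30, 2018 is past the 28th, so '4th Sunday' doesn't fit.
Last Sunday of April 2019: April 28, 2019.
Last Sunday of May 2019: May 26, 2019.
Last Sunday of June 2019: June 30, 2019.

April 28, 2019; May 26, 2019; June 30, 2019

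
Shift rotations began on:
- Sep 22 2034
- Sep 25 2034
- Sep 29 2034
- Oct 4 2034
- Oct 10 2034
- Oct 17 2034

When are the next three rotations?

Oct 25 2034, Nov 3 2034, Nov 13 2034

The spacing grows by 1 each time: 3, 4, 5, 6, 7 days.
Next gap: 8 days. Oct 17 2034 + 8 days = Oct 25 2034.
Next gap: 9 days. Oct 25 2034 + 9 days = Nov 3 2034.
Next gap: 10 days. Nov 3 2034 + 10 days = Nov 13 2034.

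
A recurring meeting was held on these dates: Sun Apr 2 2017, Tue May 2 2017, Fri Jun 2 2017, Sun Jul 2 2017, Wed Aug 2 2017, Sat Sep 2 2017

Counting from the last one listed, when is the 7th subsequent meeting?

Gaps: 30, 31, 30, 31, 31 days — not constant. Every event is on the 2nd of the month.
Pattern: the 2nd of each month.
October 2017: Mon Oct 2 2017.
Next: November 2017 → Thu Nov 2 2017.
Next: December 2017 → Sat Dec 2 2017.
January 2018: Tue Jan 2 2018.
Next: February 2018 → Fri Feb 2 2018.
March 2018: Fri Mar 2 2018.
Next: April 2018 → Mon Apr 2 2018.

Mon Apr 2 2018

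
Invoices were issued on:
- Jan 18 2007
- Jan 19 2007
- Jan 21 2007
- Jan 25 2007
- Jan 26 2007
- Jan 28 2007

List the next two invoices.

Feb 1 2007, Feb 2 2007

The gap pattern 1, 2, 4, 1, 2 repeats every 3 events.
These are the Thursdays, Fridays and Sundays of each week.
Next Thursday: Feb 1 2007.
Next Friday: Feb 2 2007.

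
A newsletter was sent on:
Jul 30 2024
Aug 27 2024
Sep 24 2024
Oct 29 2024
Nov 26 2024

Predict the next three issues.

Dec 31 2024, Jan 28 2025, Feb 25 2025

Every date is a Tuesday; gaps 28, 28, 35, 28 days.
Each is the last Tuesday of its month (at least one falls on the 29th or later, ruling out '4th Tuesday').
Last Tuesday of December 2024: Dec 31 2024.
Last Tuesday of January 2025: Jan 28 2025.
February 2025 ends with Tuesday Feb 25 2025.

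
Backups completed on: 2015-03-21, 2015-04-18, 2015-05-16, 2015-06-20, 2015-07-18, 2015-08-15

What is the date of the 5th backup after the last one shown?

All dates are Saturdays, 28, 28, 35, 28, 28 days apart.
Specifically, the 3rd Saturday of each month.
3rd Saturday of September 2015: 2015-09-19.
October 2015 — 3rd Saturday is 2015-10-17.
November 2015 — 3rd Saturday is 2015-11-21.
December 2015 — 3rd Saturday is 2015-12-19.
3rd Saturday of January 2016: 2016-01-16.

2016-01-16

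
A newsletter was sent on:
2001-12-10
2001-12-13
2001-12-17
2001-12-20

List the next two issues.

Every event lands on a Monday or Thursday (gaps cycle 3, 4, 3).
So the schedule is: every Monday and Thursday.
The following Monday is 2001-12-24.
The following Thursday is 2001-12-27.

2001-12-24, 2001-12-27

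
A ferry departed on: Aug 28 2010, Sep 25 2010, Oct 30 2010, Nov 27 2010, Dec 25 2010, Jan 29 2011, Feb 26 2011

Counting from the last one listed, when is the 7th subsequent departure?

Every date is a Saturday; gaps 28, 35, 28, 28, 35, 28 days.
Each is the last Saturday of its month (at least one falls on the 29th or later, ruling out '4th Saturday').
March 2011 ends with Saturday Mar 26 2011.
April 2011 ends with Saturday Apr 30 2011.
Last Saturday of May 2011: May 28 2011.
June 2011 ends with Saturday Jun 25 2011.
July 2011 ends with Saturday Jul 30 2011.
August 2011 ends with Saturday Aug 27 2011.
Last Saturday of September 2011: Sep 24 2011.

Sep 24 2011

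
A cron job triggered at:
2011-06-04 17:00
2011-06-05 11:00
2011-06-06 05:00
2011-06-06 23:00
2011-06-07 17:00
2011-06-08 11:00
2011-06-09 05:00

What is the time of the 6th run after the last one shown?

Spacing: 18, 18, 18, 18, 18, 18 h — constant 18 h.
2011-06-09 05:00 + 18 h = 2011-06-09 23:00.
2011-06-09 23:00 + 18 h = 2011-06-10 17:00.
2011-06-10 17:00 + 18 h = 2011-06-11 11:00.
2011-06-11 11:00 + 18 h = 2011-06-12 05:00.
2011-06-12 05:00 + 18 h = 2011-06-12 23:00.
2011-06-12 23:00 + 18 h = 2011-06-13 17:00.

2011-06-13 17:00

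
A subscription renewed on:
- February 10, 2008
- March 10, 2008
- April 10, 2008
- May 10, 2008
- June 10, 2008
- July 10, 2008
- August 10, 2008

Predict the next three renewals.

The day-of-month is always 10 (29, 31, 30, 31, 30, 31 days between events).
So this recurs on the 10th of each month.
Next: September 2008 → September 10, 2008.
October 2008: October 10, 2008.
November 2008: November 10, 2008.

September 10, 2008; October 10, 2008; November 10, 2008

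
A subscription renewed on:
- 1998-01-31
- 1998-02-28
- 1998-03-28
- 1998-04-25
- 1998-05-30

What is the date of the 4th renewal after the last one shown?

1998-09-26

These are Saturdays with 28, 28, 28, 35-day gaps.
Each is the final Saturday of its month — 1998-01-31 is past the 28th, so '4th Saturday' doesn't fit.
Last Saturday of June 1998: 1998-06-27.
Last Saturday of July 1998: 1998-07-25.
August 1998 ends with Saturday 1998-08-29.
September 1998 ends with Saturday 1998-09-26.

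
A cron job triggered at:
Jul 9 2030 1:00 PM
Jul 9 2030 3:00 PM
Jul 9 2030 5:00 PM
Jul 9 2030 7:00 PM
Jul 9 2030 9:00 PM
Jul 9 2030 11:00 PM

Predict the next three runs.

The interval is a steady 2 hours (2, 2, 2, 2, 2).
Jul 9 2030 11:00 PM + 2 h = Jul 10 2030 1:00 AM.
Jul 10 2030 1:00 AM + 2 h = Jul 10 2030 3:00 AM.
Jul 10 2030 3:00 AM + 2 h = Jul 10 2030 5:00 AM.

Jul 10 2030 1:00 AM, Jul 10 2030 3:00 AM, Jul 10 2030 5:00 AM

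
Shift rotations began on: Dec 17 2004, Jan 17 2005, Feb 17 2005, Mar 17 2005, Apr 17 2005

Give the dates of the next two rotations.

Each date is the 17th; the gaps (31, 31, 28, 31) track the month lengths.
The rule is the 17th of each month.
Next: May 2005 → May 17 2005.
June 2005: Jun 17 2005.

May 17 2005, Jun 17 2005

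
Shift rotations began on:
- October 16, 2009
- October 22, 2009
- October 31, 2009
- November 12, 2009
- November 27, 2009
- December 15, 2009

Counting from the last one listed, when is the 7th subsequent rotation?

The spacing grows by 3 each time: 6, 9, 12, 15, 18 days.
Next gap: 21 days. December 15, 2009 + 21 days = January 5, 2010.
Next gap: 24 days. January 5, 2010 + 24 days = January 29, 2010.
Next gap: 27 days. January 29, 2010 + 27 days = February 25, 2010.
Next gap: 30 days. February 25, 2010 + 30 days = March 27, 2010.
Next gap: 33 days. March 27, 2010 + 33 days = April 29, 2010.
Next gap: 36 days. April 29, 2010 + 36 days = June 4, 2010.
Next gap: 39 days. June 4, 2010 + 39 days = July 13, 2010.

July 13, 2010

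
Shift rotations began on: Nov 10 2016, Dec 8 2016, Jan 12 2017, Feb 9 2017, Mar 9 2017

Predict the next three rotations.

Gaps: 28, 35, 28, 28 days — a mix of 28 and 35. Every date is a Thursday.
Each is the 2nd Thursday of its month.
2nd Thursday of April 2017: Apr 13 2017.
May 2017 — 2nd Thursday is May 11 2017.
2nd Thursday of June 2017: Jun 8 2017.

Apr 13 2017, May 11 2017, Jun 8 2017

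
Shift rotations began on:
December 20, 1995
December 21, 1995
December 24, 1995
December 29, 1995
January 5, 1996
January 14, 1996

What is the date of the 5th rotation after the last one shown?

March 29, 1996

Intervals are 1, 3, 5, 7, 9 days — an arithmetic progression with common difference 2.
Next gap: 11 days. January 14, 1996 + 11 days = January 25, 1996.
Next gap: 13 days. January 25, 1996 + 13 days = February 7, 1996.
Next gap: 15 days. February 7, 1996 + 15 days = February 22, 1996.
Next gap: 17 days. February 22, 1996 + 17 days = March 10, 1996.
Next gap: 19 days. March 10, 1996 + 19 days = March 29, 1996.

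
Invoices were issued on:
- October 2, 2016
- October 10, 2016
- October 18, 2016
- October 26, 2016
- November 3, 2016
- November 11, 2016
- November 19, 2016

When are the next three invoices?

November 27, 2016; December 5, 2016; December 13, 2016

Gaps between consecutive events: 8, 8, 8, 8, 8, 8 days — a constant 8-day interval.
November 19, 2016 + 8 days = November 27, 2016.
November 27, 2016 + 8 days = December 5, 2016.
December 5, 2016 + 8 days = December 13, 2016.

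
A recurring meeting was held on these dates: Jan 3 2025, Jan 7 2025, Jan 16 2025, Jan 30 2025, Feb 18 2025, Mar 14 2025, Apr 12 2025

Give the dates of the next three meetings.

May 16 2025, Jun 24 2025, Aug 7 2025

Gaps: 4, 9, 14, 19, 24, 29 days — each gap is 5 larger than the previous one.
Next gap: 34 days. Apr 12 2025 + 34 days = May 16 2025.
Next gap: 39 days. May 16 2025 + 39 days = Jun 24 2025.
Next gap: 44 days. Jun 24 2025 + 44 days = Aug 7 2025.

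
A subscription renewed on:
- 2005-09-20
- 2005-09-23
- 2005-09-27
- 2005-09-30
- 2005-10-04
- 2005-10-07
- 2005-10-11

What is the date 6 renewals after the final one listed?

2005-11-01

The gap pattern 3, 4, 3, 4, 3, 4 repeats every 2 events.
These are the Tuesdays and Fridays of each week.
Next Friday: 2005-10-14.
The following Tuesday is 2005-10-18.
Next Friday: 2005-10-21.
Next Tuesday: 2005-10-25.
The following Friday is 2005-10-28.
Next Tuesday: 2005-11-01.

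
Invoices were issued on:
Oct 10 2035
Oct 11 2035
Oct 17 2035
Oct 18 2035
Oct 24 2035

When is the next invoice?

Oct 25 2035

Gaps: 1, 6, 1, 6 days — not constant, but cyclic with period 2.
The events fall on every Wednesday and Thursday.
Next Thursday: Oct 25 2035.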